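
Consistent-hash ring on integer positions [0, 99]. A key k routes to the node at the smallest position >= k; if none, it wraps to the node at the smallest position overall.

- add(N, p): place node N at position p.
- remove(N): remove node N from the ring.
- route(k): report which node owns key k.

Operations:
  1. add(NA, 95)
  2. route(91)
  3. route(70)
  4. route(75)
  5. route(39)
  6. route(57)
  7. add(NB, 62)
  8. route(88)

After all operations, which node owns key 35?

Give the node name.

Answer: NB

Derivation:
Op 1: add NA@95 -> ring=[95:NA]
Op 2: route key 91: smallest pos >= 91 is 95 -> NA
Op 3: route key 70: smallest pos >= 70 is 95 -> NA
Op 4: route key 75: smallest pos >= 75 is 95 -> NA
Op 5: route key 39: smallest pos >= 39 is 95 -> NA
Op 6: route key 57: smallest pos >= 57 is 95 -> NA
Op 7: add NB@62 -> ring=[62:NB,95:NA]
Op 8: route key 88: smallest pos >= 88 is 95 -> NA
Final route key 35: smallest pos >= 35 is 62 -> NB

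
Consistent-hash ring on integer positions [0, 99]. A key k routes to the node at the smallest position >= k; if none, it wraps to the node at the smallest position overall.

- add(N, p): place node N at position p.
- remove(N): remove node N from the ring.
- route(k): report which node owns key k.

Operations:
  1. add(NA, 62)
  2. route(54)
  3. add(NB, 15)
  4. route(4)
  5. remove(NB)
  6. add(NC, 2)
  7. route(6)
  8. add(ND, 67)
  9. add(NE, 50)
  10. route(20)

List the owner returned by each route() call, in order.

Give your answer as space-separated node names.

Op 1: add NA@62 -> ring=[62:NA]
Op 2: route key 54: smallest pos >= 54 is 62 -> NA
Op 3: add NB@15 -> ring=[15:NB,62:NA]
Op 4: route key 4: smallest pos >= 4 is 15 -> NB
Op 5: remove NB -> ring=[62:NA]
Op 6: add NC@2 -> ring=[2:NC,62:NA]
Op 7: route key 6: smallest pos >= 6 is 62 -> NA
Op 8: add ND@67 -> ring=[2:NC,62:NA,67:ND]
Op 9: add NE@50 -> ring=[2:NC,50:NE,62:NA,67:ND]
Op 10: route key 20: smallest pos >= 20 is 50 -> NE

Answer: NA NB NA NE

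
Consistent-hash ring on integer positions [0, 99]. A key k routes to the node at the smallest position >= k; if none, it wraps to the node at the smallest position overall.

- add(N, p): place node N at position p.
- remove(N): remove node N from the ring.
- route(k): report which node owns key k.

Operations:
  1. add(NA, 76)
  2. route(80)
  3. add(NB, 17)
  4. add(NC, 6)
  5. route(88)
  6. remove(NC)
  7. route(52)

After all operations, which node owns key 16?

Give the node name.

Op 1: add NA@76 -> ring=[76:NA]
Op 2: route key 80: none >= 80, wrap to smallest pos 76 -> NA
Op 3: add NB@17 -> ring=[17:NB,76:NA]
Op 4: add NC@6 -> ring=[6:NC,17:NB,76:NA]
Op 5: route key 88: none >= 88, wrap to smallest pos 6 -> NC
Op 6: remove NC -> ring=[17:NB,76:NA]
Op 7: route key 52: smallest pos >= 52 is 76 -> NA
Final route key 16: smallest pos >= 16 is 17 -> NB

Answer: NB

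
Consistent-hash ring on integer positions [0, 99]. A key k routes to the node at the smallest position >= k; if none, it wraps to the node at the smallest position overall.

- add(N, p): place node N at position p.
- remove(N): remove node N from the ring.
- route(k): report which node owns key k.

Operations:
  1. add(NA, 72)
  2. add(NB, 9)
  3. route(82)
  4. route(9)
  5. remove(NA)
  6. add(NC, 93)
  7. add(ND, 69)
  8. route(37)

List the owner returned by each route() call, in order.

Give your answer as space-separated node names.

Answer: NB NB ND

Derivation:
Op 1: add NA@72 -> ring=[72:NA]
Op 2: add NB@9 -> ring=[9:NB,72:NA]
Op 3: route key 82: none >= 82, wrap to smallest pos 9 -> NB
Op 4: route key 9: smallest pos >= 9 is 9 -> NB
Op 5: remove NA -> ring=[9:NB]
Op 6: add NC@93 -> ring=[9:NB,93:NC]
Op 7: add ND@69 -> ring=[9:NB,69:ND,93:NC]
Op 8: route key 37: smallest pos >= 37 is 69 -> ND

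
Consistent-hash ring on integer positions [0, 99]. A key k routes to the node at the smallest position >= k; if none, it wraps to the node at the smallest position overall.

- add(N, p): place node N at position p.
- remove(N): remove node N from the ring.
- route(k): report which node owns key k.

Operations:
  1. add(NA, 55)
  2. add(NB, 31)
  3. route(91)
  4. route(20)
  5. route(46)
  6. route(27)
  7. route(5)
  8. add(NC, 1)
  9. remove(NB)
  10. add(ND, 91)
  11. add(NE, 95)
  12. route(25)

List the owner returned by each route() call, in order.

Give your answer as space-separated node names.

Answer: NB NB NA NB NB NA

Derivation:
Op 1: add NA@55 -> ring=[55:NA]
Op 2: add NB@31 -> ring=[31:NB,55:NA]
Op 3: route key 91: none >= 91, wrap to smallest pos 31 -> NB
Op 4: route key 20: smallest pos >= 20 is 31 -> NB
Op 5: route key 46: smallest pos >= 46 is 55 -> NA
Op 6: route key 27: smallest pos >= 27 is 31 -> NB
Op 7: route key 5: smallest pos >= 5 is 31 -> NB
Op 8: add NC@1 -> ring=[1:NC,31:NB,55:NA]
Op 9: remove NB -> ring=[1:NC,55:NA]
Op 10: add ND@91 -> ring=[1:NC,55:NA,91:ND]
Op 11: add NE@95 -> ring=[1:NC,55:NA,91:ND,95:NE]
Op 12: route key 25: smallest pos >= 25 is 55 -> NA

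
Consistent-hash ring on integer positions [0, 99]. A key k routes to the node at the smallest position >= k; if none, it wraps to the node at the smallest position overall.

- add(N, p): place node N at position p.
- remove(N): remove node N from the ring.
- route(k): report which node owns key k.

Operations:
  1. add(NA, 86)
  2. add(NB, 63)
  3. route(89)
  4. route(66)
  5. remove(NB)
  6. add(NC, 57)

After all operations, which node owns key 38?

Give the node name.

Op 1: add NA@86 -> ring=[86:NA]
Op 2: add NB@63 -> ring=[63:NB,86:NA]
Op 3: route key 89: none >= 89, wrap to smallest pos 63 -> NB
Op 4: route key 66: smallest pos >= 66 is 86 -> NA
Op 5: remove NB -> ring=[86:NA]
Op 6: add NC@57 -> ring=[57:NC,86:NA]
Final route key 38: smallest pos >= 38 is 57 -> NC

Answer: NC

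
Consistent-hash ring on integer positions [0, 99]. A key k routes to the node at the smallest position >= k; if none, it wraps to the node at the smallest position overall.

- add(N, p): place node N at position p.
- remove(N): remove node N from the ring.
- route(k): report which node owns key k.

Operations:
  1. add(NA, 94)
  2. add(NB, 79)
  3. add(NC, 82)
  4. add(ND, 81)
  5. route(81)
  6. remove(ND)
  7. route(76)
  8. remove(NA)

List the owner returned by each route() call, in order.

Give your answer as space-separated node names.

Op 1: add NA@94 -> ring=[94:NA]
Op 2: add NB@79 -> ring=[79:NB,94:NA]
Op 3: add NC@82 -> ring=[79:NB,82:NC,94:NA]
Op 4: add ND@81 -> ring=[79:NB,81:ND,82:NC,94:NA]
Op 5: route key 81: smallest pos >= 81 is 81 -> ND
Op 6: remove ND -> ring=[79:NB,82:NC,94:NA]
Op 7: route key 76: smallest pos >= 76 is 79 -> NB
Op 8: remove NA -> ring=[79:NB,82:NC]

Answer: ND NB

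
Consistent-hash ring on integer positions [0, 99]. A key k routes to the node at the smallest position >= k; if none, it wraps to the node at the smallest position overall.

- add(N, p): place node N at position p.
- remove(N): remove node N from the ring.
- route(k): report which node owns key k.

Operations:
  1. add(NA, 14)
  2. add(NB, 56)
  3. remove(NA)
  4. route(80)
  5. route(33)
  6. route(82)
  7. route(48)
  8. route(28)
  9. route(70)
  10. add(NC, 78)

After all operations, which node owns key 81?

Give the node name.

Op 1: add NA@14 -> ring=[14:NA]
Op 2: add NB@56 -> ring=[14:NA,56:NB]
Op 3: remove NA -> ring=[56:NB]
Op 4: route key 80: none >= 80, wrap to smallest pos 56 -> NB
Op 5: route key 33: smallest pos >= 33 is 56 -> NB
Op 6: route key 82: none >= 82, wrap to smallest pos 56 -> NB
Op 7: route key 48: smallest pos >= 48 is 56 -> NB
Op 8: route key 28: smallest pos >= 28 is 56 -> NB
Op 9: route key 70: none >= 70, wrap to smallest pos 56 -> NB
Op 10: add NC@78 -> ring=[56:NB,78:NC]
Final route key 81: none >= 81, wrap to smallest pos 56 -> NB

Answer: NB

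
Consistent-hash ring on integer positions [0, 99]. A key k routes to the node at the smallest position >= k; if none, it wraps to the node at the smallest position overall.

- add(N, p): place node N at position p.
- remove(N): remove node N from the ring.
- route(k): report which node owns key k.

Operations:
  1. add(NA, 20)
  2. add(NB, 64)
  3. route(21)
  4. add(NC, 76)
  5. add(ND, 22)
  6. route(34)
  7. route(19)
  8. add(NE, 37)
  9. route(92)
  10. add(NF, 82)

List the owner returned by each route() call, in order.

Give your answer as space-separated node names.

Op 1: add NA@20 -> ring=[20:NA]
Op 2: add NB@64 -> ring=[20:NA,64:NB]
Op 3: route key 21: smallest pos >= 21 is 64 -> NB
Op 4: add NC@76 -> ring=[20:NA,64:NB,76:NC]
Op 5: add ND@22 -> ring=[20:NA,22:ND,64:NB,76:NC]
Op 6: route key 34: smallest pos >= 34 is 64 -> NB
Op 7: route key 19: smallest pos >= 19 is 20 -> NA
Op 8: add NE@37 -> ring=[20:NA,22:ND,37:NE,64:NB,76:NC]
Op 9: route key 92: none >= 92, wrap to smallest pos 20 -> NA
Op 10: add NF@82 -> ring=[20:NA,22:ND,37:NE,64:NB,76:NC,82:NF]

Answer: NB NB NA NA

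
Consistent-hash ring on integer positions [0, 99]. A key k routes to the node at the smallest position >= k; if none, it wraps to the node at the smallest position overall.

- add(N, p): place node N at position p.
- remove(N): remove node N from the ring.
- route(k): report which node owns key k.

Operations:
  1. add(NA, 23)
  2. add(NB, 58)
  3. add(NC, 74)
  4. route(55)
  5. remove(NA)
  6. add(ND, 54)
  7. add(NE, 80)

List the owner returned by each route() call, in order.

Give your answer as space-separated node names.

Answer: NB

Derivation:
Op 1: add NA@23 -> ring=[23:NA]
Op 2: add NB@58 -> ring=[23:NA,58:NB]
Op 3: add NC@74 -> ring=[23:NA,58:NB,74:NC]
Op 4: route key 55: smallest pos >= 55 is 58 -> NB
Op 5: remove NA -> ring=[58:NB,74:NC]
Op 6: add ND@54 -> ring=[54:ND,58:NB,74:NC]
Op 7: add NE@80 -> ring=[54:ND,58:NB,74:NC,80:NE]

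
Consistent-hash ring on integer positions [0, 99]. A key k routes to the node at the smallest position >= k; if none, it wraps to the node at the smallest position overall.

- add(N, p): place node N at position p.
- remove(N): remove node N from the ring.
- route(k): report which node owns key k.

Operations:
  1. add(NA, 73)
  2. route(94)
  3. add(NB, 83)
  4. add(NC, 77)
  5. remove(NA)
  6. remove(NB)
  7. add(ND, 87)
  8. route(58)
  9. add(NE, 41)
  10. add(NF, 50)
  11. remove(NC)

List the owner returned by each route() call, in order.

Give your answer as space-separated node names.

Op 1: add NA@73 -> ring=[73:NA]
Op 2: route key 94: none >= 94, wrap to smallest pos 73 -> NA
Op 3: add NB@83 -> ring=[73:NA,83:NB]
Op 4: add NC@77 -> ring=[73:NA,77:NC,83:NB]
Op 5: remove NA -> ring=[77:NC,83:NB]
Op 6: remove NB -> ring=[77:NC]
Op 7: add ND@87 -> ring=[77:NC,87:ND]
Op 8: route key 58: smallest pos >= 58 is 77 -> NC
Op 9: add NE@41 -> ring=[41:NE,77:NC,87:ND]
Op 10: add NF@50 -> ring=[41:NE,50:NF,77:NC,87:ND]
Op 11: remove NC -> ring=[41:NE,50:NF,87:ND]

Answer: NA NC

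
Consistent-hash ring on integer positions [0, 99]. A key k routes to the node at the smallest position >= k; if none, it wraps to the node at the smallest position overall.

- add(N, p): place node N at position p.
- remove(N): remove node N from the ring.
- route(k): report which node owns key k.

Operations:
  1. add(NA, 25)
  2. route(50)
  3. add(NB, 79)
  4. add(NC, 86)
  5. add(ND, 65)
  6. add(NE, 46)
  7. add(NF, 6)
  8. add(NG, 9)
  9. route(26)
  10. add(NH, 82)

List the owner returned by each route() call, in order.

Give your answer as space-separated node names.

Answer: NA NE

Derivation:
Op 1: add NA@25 -> ring=[25:NA]
Op 2: route key 50: none >= 50, wrap to smallest pos 25 -> NA
Op 3: add NB@79 -> ring=[25:NA,79:NB]
Op 4: add NC@86 -> ring=[25:NA,79:NB,86:NC]
Op 5: add ND@65 -> ring=[25:NA,65:ND,79:NB,86:NC]
Op 6: add NE@46 -> ring=[25:NA,46:NE,65:ND,79:NB,86:NC]
Op 7: add NF@6 -> ring=[6:NF,25:NA,46:NE,65:ND,79:NB,86:NC]
Op 8: add NG@9 -> ring=[6:NF,9:NG,25:NA,46:NE,65:ND,79:NB,86:NC]
Op 9: route key 26: smallest pos >= 26 is 46 -> NE
Op 10: add NH@82 -> ring=[6:NF,9:NG,25:NA,46:NE,65:ND,79:NB,82:NH,86:NC]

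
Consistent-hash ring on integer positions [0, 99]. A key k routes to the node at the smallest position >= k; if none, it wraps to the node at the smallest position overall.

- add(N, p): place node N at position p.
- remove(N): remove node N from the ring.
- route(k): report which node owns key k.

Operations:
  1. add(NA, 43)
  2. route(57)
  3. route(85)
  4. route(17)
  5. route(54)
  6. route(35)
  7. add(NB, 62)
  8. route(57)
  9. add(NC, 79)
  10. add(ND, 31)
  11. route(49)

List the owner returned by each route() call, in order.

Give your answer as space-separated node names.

Answer: NA NA NA NA NA NB NB

Derivation:
Op 1: add NA@43 -> ring=[43:NA]
Op 2: route key 57: none >= 57, wrap to smallest pos 43 -> NA
Op 3: route key 85: none >= 85, wrap to smallest pos 43 -> NA
Op 4: route key 17: smallest pos >= 17 is 43 -> NA
Op 5: route key 54: none >= 54, wrap to smallest pos 43 -> NA
Op 6: route key 35: smallest pos >= 35 is 43 -> NA
Op 7: add NB@62 -> ring=[43:NA,62:NB]
Op 8: route key 57: smallest pos >= 57 is 62 -> NB
Op 9: add NC@79 -> ring=[43:NA,62:NB,79:NC]
Op 10: add ND@31 -> ring=[31:ND,43:NA,62:NB,79:NC]
Op 11: route key 49: smallest pos >= 49 is 62 -> NB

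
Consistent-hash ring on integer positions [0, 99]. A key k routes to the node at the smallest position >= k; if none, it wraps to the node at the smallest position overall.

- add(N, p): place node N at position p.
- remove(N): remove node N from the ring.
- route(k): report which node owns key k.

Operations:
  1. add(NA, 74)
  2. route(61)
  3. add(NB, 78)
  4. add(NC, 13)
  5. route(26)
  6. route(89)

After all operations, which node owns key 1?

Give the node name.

Op 1: add NA@74 -> ring=[74:NA]
Op 2: route key 61: smallest pos >= 61 is 74 -> NA
Op 3: add NB@78 -> ring=[74:NA,78:NB]
Op 4: add NC@13 -> ring=[13:NC,74:NA,78:NB]
Op 5: route key 26: smallest pos >= 26 is 74 -> NA
Op 6: route key 89: none >= 89, wrap to smallest pos 13 -> NC
Final route key 1: smallest pos >= 1 is 13 -> NC

Answer: NC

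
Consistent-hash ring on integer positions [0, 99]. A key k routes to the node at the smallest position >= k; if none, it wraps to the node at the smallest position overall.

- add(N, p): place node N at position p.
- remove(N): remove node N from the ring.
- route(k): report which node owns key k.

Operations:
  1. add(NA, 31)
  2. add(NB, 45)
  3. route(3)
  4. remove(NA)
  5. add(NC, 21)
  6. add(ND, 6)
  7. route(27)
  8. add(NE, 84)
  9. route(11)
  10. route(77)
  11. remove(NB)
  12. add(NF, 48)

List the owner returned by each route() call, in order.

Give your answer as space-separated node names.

Op 1: add NA@31 -> ring=[31:NA]
Op 2: add NB@45 -> ring=[31:NA,45:NB]
Op 3: route key 3: smallest pos >= 3 is 31 -> NA
Op 4: remove NA -> ring=[45:NB]
Op 5: add NC@21 -> ring=[21:NC,45:NB]
Op 6: add ND@6 -> ring=[6:ND,21:NC,45:NB]
Op 7: route key 27: smallest pos >= 27 is 45 -> NB
Op 8: add NE@84 -> ring=[6:ND,21:NC,45:NB,84:NE]
Op 9: route key 11: smallest pos >= 11 is 21 -> NC
Op 10: route key 77: smallest pos >= 77 is 84 -> NE
Op 11: remove NB -> ring=[6:ND,21:NC,84:NE]
Op 12: add NF@48 -> ring=[6:ND,21:NC,48:NF,84:NE]

Answer: NA NB NC NE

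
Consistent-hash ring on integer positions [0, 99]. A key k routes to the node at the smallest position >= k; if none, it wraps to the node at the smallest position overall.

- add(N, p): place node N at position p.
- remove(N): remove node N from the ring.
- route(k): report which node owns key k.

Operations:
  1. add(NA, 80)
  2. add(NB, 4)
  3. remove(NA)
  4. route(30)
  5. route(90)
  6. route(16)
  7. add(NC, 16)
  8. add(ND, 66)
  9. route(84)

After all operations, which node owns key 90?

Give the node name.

Op 1: add NA@80 -> ring=[80:NA]
Op 2: add NB@4 -> ring=[4:NB,80:NA]
Op 3: remove NA -> ring=[4:NB]
Op 4: route key 30: none >= 30, wrap to smallest pos 4 -> NB
Op 5: route key 90: none >= 90, wrap to smallest pos 4 -> NB
Op 6: route key 16: none >= 16, wrap to smallest pos 4 -> NB
Op 7: add NC@16 -> ring=[4:NB,16:NC]
Op 8: add ND@66 -> ring=[4:NB,16:NC,66:ND]
Op 9: route key 84: none >= 84, wrap to smallest pos 4 -> NB
Final route key 90: none >= 90, wrap to smallest pos 4 -> NB

Answer: NB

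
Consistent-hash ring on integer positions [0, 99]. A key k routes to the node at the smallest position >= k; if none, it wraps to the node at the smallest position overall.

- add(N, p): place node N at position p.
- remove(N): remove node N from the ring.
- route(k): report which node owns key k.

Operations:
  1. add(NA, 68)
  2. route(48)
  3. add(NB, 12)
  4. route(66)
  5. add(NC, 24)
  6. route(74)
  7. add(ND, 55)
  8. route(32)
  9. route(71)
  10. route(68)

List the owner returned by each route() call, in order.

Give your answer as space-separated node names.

Answer: NA NA NB ND NB NA

Derivation:
Op 1: add NA@68 -> ring=[68:NA]
Op 2: route key 48: smallest pos >= 48 is 68 -> NA
Op 3: add NB@12 -> ring=[12:NB,68:NA]
Op 4: route key 66: smallest pos >= 66 is 68 -> NA
Op 5: add NC@24 -> ring=[12:NB,24:NC,68:NA]
Op 6: route key 74: none >= 74, wrap to smallest pos 12 -> NB
Op 7: add ND@55 -> ring=[12:NB,24:NC,55:ND,68:NA]
Op 8: route key 32: smallest pos >= 32 is 55 -> ND
Op 9: route key 71: none >= 71, wrap to smallest pos 12 -> NB
Op 10: route key 68: smallest pos >= 68 is 68 -> NA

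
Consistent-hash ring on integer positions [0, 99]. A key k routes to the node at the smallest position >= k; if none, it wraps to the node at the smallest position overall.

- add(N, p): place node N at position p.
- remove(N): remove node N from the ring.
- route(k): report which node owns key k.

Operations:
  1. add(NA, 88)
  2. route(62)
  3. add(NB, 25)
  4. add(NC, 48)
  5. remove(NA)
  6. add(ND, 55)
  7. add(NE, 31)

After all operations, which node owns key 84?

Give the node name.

Answer: NB

Derivation:
Op 1: add NA@88 -> ring=[88:NA]
Op 2: route key 62: smallest pos >= 62 is 88 -> NA
Op 3: add NB@25 -> ring=[25:NB,88:NA]
Op 4: add NC@48 -> ring=[25:NB,48:NC,88:NA]
Op 5: remove NA -> ring=[25:NB,48:NC]
Op 6: add ND@55 -> ring=[25:NB,48:NC,55:ND]
Op 7: add NE@31 -> ring=[25:NB,31:NE,48:NC,55:ND]
Final route key 84: none >= 84, wrap to smallest pos 25 -> NB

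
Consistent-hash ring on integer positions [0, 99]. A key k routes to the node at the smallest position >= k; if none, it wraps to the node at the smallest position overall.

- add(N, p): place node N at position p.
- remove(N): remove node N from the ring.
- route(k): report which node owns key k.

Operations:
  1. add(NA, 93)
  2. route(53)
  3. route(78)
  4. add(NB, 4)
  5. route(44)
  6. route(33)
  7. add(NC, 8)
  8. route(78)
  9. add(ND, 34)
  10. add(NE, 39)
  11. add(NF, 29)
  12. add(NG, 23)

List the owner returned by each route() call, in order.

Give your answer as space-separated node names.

Op 1: add NA@93 -> ring=[93:NA]
Op 2: route key 53: smallest pos >= 53 is 93 -> NA
Op 3: route key 78: smallest pos >= 78 is 93 -> NA
Op 4: add NB@4 -> ring=[4:NB,93:NA]
Op 5: route key 44: smallest pos >= 44 is 93 -> NA
Op 6: route key 33: smallest pos >= 33 is 93 -> NA
Op 7: add NC@8 -> ring=[4:NB,8:NC,93:NA]
Op 8: route key 78: smallest pos >= 78 is 93 -> NA
Op 9: add ND@34 -> ring=[4:NB,8:NC,34:ND,93:NA]
Op 10: add NE@39 -> ring=[4:NB,8:NC,34:ND,39:NE,93:NA]
Op 11: add NF@29 -> ring=[4:NB,8:NC,29:NF,34:ND,39:NE,93:NA]
Op 12: add NG@23 -> ring=[4:NB,8:NC,23:NG,29:NF,34:ND,39:NE,93:NA]

Answer: NA NA NA NA NA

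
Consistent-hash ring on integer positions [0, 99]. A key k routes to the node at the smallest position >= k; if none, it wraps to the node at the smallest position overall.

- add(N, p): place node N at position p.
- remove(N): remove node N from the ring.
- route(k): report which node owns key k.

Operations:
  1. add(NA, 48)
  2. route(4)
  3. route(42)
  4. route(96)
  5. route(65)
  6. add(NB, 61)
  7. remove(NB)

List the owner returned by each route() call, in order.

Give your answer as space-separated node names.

Op 1: add NA@48 -> ring=[48:NA]
Op 2: route key 4: smallest pos >= 4 is 48 -> NA
Op 3: route key 42: smallest pos >= 42 is 48 -> NA
Op 4: route key 96: none >= 96, wrap to smallest pos 48 -> NA
Op 5: route key 65: none >= 65, wrap to smallest pos 48 -> NA
Op 6: add NB@61 -> ring=[48:NA,61:NB]
Op 7: remove NB -> ring=[48:NA]

Answer: NA NA NA NA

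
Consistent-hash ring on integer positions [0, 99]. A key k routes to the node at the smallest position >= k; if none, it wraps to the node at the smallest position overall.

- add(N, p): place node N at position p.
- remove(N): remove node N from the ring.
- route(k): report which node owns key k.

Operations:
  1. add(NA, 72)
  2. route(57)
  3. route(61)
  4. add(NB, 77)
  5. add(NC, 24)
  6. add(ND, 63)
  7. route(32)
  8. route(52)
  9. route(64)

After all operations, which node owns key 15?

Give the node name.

Answer: NC

Derivation:
Op 1: add NA@72 -> ring=[72:NA]
Op 2: route key 57: smallest pos >= 57 is 72 -> NA
Op 3: route key 61: smallest pos >= 61 is 72 -> NA
Op 4: add NB@77 -> ring=[72:NA,77:NB]
Op 5: add NC@24 -> ring=[24:NC,72:NA,77:NB]
Op 6: add ND@63 -> ring=[24:NC,63:ND,72:NA,77:NB]
Op 7: route key 32: smallest pos >= 32 is 63 -> ND
Op 8: route key 52: smallest pos >= 52 is 63 -> ND
Op 9: route key 64: smallest pos >= 64 is 72 -> NA
Final route key 15: smallest pos >= 15 is 24 -> NC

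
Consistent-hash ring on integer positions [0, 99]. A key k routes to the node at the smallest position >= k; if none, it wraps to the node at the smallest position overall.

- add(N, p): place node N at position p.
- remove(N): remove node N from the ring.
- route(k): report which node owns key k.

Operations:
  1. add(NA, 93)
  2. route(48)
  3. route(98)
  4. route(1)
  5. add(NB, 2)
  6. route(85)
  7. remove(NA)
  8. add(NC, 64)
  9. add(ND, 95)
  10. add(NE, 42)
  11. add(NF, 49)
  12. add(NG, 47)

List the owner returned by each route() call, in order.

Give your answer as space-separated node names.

Answer: NA NA NA NA

Derivation:
Op 1: add NA@93 -> ring=[93:NA]
Op 2: route key 48: smallest pos >= 48 is 93 -> NA
Op 3: route key 98: none >= 98, wrap to smallest pos 93 -> NA
Op 4: route key 1: smallest pos >= 1 is 93 -> NA
Op 5: add NB@2 -> ring=[2:NB,93:NA]
Op 6: route key 85: smallest pos >= 85 is 93 -> NA
Op 7: remove NA -> ring=[2:NB]
Op 8: add NC@64 -> ring=[2:NB,64:NC]
Op 9: add ND@95 -> ring=[2:NB,64:NC,95:ND]
Op 10: add NE@42 -> ring=[2:NB,42:NE,64:NC,95:ND]
Op 11: add NF@49 -> ring=[2:NB,42:NE,49:NF,64:NC,95:ND]
Op 12: add NG@47 -> ring=[2:NB,42:NE,47:NG,49:NF,64:NC,95:ND]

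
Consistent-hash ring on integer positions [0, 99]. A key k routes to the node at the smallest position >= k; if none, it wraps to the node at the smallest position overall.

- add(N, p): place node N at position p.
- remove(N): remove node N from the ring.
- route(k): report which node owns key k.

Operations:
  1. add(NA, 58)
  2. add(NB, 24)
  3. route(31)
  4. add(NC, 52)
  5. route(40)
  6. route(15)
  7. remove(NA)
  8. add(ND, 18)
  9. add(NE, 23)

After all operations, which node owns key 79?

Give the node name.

Op 1: add NA@58 -> ring=[58:NA]
Op 2: add NB@24 -> ring=[24:NB,58:NA]
Op 3: route key 31: smallest pos >= 31 is 58 -> NA
Op 4: add NC@52 -> ring=[24:NB,52:NC,58:NA]
Op 5: route key 40: smallest pos >= 40 is 52 -> NC
Op 6: route key 15: smallest pos >= 15 is 24 -> NB
Op 7: remove NA -> ring=[24:NB,52:NC]
Op 8: add ND@18 -> ring=[18:ND,24:NB,52:NC]
Op 9: add NE@23 -> ring=[18:ND,23:NE,24:NB,52:NC]
Final route key 79: none >= 79, wrap to smallest pos 18 -> ND

Answer: ND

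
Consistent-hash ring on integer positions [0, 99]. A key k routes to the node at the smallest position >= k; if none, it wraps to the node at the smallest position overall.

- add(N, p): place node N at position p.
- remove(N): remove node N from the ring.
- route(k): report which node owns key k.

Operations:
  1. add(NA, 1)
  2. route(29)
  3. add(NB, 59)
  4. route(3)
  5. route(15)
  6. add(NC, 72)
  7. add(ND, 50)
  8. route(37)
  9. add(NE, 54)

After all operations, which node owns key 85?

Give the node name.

Op 1: add NA@1 -> ring=[1:NA]
Op 2: route key 29: none >= 29, wrap to smallest pos 1 -> NA
Op 3: add NB@59 -> ring=[1:NA,59:NB]
Op 4: route key 3: smallest pos >= 3 is 59 -> NB
Op 5: route key 15: smallest pos >= 15 is 59 -> NB
Op 6: add NC@72 -> ring=[1:NA,59:NB,72:NC]
Op 7: add ND@50 -> ring=[1:NA,50:ND,59:NB,72:NC]
Op 8: route key 37: smallest pos >= 37 is 50 -> ND
Op 9: add NE@54 -> ring=[1:NA,50:ND,54:NE,59:NB,72:NC]
Final route key 85: none >= 85, wrap to smallest pos 1 -> NA

Answer: NA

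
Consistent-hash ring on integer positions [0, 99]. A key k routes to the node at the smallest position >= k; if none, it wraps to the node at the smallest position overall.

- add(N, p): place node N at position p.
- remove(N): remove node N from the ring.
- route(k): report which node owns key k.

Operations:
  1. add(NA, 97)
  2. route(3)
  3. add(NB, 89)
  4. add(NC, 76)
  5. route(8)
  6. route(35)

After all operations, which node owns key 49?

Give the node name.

Op 1: add NA@97 -> ring=[97:NA]
Op 2: route key 3: smallest pos >= 3 is 97 -> NA
Op 3: add NB@89 -> ring=[89:NB,97:NA]
Op 4: add NC@76 -> ring=[76:NC,89:NB,97:NA]
Op 5: route key 8: smallest pos >= 8 is 76 -> NC
Op 6: route key 35: smallest pos >= 35 is 76 -> NC
Final route key 49: smallest pos >= 49 is 76 -> NC

Answer: NC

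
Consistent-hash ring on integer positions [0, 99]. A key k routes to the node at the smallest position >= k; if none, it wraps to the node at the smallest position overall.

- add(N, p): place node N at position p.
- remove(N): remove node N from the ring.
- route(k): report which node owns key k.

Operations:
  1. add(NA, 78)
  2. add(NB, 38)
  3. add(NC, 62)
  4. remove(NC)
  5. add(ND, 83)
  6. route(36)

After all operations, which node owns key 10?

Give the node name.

Op 1: add NA@78 -> ring=[78:NA]
Op 2: add NB@38 -> ring=[38:NB,78:NA]
Op 3: add NC@62 -> ring=[38:NB,62:NC,78:NA]
Op 4: remove NC -> ring=[38:NB,78:NA]
Op 5: add ND@83 -> ring=[38:NB,78:NA,83:ND]
Op 6: route key 36: smallest pos >= 36 is 38 -> NB
Final route key 10: smallest pos >= 10 is 38 -> NB

Answer: NB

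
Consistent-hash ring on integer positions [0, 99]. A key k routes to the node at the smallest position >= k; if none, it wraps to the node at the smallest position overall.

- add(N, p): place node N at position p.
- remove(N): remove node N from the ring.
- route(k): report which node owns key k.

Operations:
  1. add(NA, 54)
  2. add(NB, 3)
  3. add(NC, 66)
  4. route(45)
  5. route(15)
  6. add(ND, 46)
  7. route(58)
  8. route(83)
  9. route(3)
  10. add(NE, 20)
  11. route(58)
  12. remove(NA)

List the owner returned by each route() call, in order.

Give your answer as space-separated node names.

Answer: NA NA NC NB NB NC

Derivation:
Op 1: add NA@54 -> ring=[54:NA]
Op 2: add NB@3 -> ring=[3:NB,54:NA]
Op 3: add NC@66 -> ring=[3:NB,54:NA,66:NC]
Op 4: route key 45: smallest pos >= 45 is 54 -> NA
Op 5: route key 15: smallest pos >= 15 is 54 -> NA
Op 6: add ND@46 -> ring=[3:NB,46:ND,54:NA,66:NC]
Op 7: route key 58: smallest pos >= 58 is 66 -> NC
Op 8: route key 83: none >= 83, wrap to smallest pos 3 -> NB
Op 9: route key 3: smallest pos >= 3 is 3 -> NB
Op 10: add NE@20 -> ring=[3:NB,20:NE,46:ND,54:NA,66:NC]
Op 11: route key 58: smallest pos >= 58 is 66 -> NC
Op 12: remove NA -> ring=[3:NB,20:NE,46:ND,66:NC]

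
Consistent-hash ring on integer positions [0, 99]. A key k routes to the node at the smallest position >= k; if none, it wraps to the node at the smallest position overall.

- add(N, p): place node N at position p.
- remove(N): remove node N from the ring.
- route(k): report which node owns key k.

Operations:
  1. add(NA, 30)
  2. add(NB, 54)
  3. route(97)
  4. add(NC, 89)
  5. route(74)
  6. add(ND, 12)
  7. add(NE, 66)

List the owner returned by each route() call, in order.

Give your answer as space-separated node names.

Answer: NA NC

Derivation:
Op 1: add NA@30 -> ring=[30:NA]
Op 2: add NB@54 -> ring=[30:NA,54:NB]
Op 3: route key 97: none >= 97, wrap to smallest pos 30 -> NA
Op 4: add NC@89 -> ring=[30:NA,54:NB,89:NC]
Op 5: route key 74: smallest pos >= 74 is 89 -> NC
Op 6: add ND@12 -> ring=[12:ND,30:NA,54:NB,89:NC]
Op 7: add NE@66 -> ring=[12:ND,30:NA,54:NB,66:NE,89:NC]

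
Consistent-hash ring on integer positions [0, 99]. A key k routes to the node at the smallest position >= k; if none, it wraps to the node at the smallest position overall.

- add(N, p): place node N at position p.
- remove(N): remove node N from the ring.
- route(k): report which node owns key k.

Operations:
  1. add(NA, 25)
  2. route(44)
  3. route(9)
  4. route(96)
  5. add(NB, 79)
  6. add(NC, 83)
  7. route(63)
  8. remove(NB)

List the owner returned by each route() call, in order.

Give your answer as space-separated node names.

Op 1: add NA@25 -> ring=[25:NA]
Op 2: route key 44: none >= 44, wrap to smallest pos 25 -> NA
Op 3: route key 9: smallest pos >= 9 is 25 -> NA
Op 4: route key 96: none >= 96, wrap to smallest pos 25 -> NA
Op 5: add NB@79 -> ring=[25:NA,79:NB]
Op 6: add NC@83 -> ring=[25:NA,79:NB,83:NC]
Op 7: route key 63: smallest pos >= 63 is 79 -> NB
Op 8: remove NB -> ring=[25:NA,83:NC]

Answer: NA NA NA NB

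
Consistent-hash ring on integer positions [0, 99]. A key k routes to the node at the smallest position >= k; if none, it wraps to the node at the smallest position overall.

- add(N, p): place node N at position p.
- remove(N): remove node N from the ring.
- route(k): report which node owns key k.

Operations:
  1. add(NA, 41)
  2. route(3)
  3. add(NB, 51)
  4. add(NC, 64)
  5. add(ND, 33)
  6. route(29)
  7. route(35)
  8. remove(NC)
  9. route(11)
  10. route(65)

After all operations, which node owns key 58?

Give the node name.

Answer: ND

Derivation:
Op 1: add NA@41 -> ring=[41:NA]
Op 2: route key 3: smallest pos >= 3 is 41 -> NA
Op 3: add NB@51 -> ring=[41:NA,51:NB]
Op 4: add NC@64 -> ring=[41:NA,51:NB,64:NC]
Op 5: add ND@33 -> ring=[33:ND,41:NA,51:NB,64:NC]
Op 6: route key 29: smallest pos >= 29 is 33 -> ND
Op 7: route key 35: smallest pos >= 35 is 41 -> NA
Op 8: remove NC -> ring=[33:ND,41:NA,51:NB]
Op 9: route key 11: smallest pos >= 11 is 33 -> ND
Op 10: route key 65: none >= 65, wrap to smallest pos 33 -> ND
Final route key 58: none >= 58, wrap to smallest pos 33 -> ND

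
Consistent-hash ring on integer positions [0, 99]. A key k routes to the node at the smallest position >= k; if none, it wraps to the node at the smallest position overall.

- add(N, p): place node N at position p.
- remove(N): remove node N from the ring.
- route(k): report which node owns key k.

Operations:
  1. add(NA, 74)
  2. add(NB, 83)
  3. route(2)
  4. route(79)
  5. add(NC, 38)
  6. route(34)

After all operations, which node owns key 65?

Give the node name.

Answer: NA

Derivation:
Op 1: add NA@74 -> ring=[74:NA]
Op 2: add NB@83 -> ring=[74:NA,83:NB]
Op 3: route key 2: smallest pos >= 2 is 74 -> NA
Op 4: route key 79: smallest pos >= 79 is 83 -> NB
Op 5: add NC@38 -> ring=[38:NC,74:NA,83:NB]
Op 6: route key 34: smallest pos >= 34 is 38 -> NC
Final route key 65: smallest pos >= 65 is 74 -> NA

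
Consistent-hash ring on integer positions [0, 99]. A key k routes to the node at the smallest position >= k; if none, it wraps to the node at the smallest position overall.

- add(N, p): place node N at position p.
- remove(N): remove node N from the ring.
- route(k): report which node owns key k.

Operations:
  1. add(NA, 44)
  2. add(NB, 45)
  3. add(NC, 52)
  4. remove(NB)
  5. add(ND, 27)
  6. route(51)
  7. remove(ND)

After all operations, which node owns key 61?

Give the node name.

Answer: NA

Derivation:
Op 1: add NA@44 -> ring=[44:NA]
Op 2: add NB@45 -> ring=[44:NA,45:NB]
Op 3: add NC@52 -> ring=[44:NA,45:NB,52:NC]
Op 4: remove NB -> ring=[44:NA,52:NC]
Op 5: add ND@27 -> ring=[27:ND,44:NA,52:NC]
Op 6: route key 51: smallest pos >= 51 is 52 -> NC
Op 7: remove ND -> ring=[44:NA,52:NC]
Final route key 61: none >= 61, wrap to smallest pos 44 -> NA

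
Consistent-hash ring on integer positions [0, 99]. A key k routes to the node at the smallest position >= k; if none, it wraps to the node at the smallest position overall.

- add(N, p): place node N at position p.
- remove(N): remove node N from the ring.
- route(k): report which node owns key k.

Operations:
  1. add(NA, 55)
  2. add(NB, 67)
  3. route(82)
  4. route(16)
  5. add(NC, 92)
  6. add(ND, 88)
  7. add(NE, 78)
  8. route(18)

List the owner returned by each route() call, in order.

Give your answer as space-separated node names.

Answer: NA NA NA

Derivation:
Op 1: add NA@55 -> ring=[55:NA]
Op 2: add NB@67 -> ring=[55:NA,67:NB]
Op 3: route key 82: none >= 82, wrap to smallest pos 55 -> NA
Op 4: route key 16: smallest pos >= 16 is 55 -> NA
Op 5: add NC@92 -> ring=[55:NA,67:NB,92:NC]
Op 6: add ND@88 -> ring=[55:NA,67:NB,88:ND,92:NC]
Op 7: add NE@78 -> ring=[55:NA,67:NB,78:NE,88:ND,92:NC]
Op 8: route key 18: smallest pos >= 18 is 55 -> NA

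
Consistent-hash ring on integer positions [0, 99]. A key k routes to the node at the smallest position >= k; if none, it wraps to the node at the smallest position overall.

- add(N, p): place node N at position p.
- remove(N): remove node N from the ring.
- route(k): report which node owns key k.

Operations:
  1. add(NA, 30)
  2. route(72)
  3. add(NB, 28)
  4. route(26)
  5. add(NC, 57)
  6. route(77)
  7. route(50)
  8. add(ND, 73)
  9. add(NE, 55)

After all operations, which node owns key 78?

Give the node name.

Answer: NB

Derivation:
Op 1: add NA@30 -> ring=[30:NA]
Op 2: route key 72: none >= 72, wrap to smallest pos 30 -> NA
Op 3: add NB@28 -> ring=[28:NB,30:NA]
Op 4: route key 26: smallest pos >= 26 is 28 -> NB
Op 5: add NC@57 -> ring=[28:NB,30:NA,57:NC]
Op 6: route key 77: none >= 77, wrap to smallest pos 28 -> NB
Op 7: route key 50: smallest pos >= 50 is 57 -> NC
Op 8: add ND@73 -> ring=[28:NB,30:NA,57:NC,73:ND]
Op 9: add NE@55 -> ring=[28:NB,30:NA,55:NE,57:NC,73:ND]
Final route key 78: none >= 78, wrap to smallest pos 28 -> NB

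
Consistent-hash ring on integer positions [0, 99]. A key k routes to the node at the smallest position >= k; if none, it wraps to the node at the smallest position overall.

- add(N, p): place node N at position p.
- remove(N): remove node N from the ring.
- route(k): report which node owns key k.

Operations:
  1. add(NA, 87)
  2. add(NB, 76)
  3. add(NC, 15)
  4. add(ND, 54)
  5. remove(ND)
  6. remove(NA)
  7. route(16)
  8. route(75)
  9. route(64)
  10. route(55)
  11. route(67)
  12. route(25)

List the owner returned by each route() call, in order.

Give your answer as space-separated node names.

Answer: NB NB NB NB NB NB

Derivation:
Op 1: add NA@87 -> ring=[87:NA]
Op 2: add NB@76 -> ring=[76:NB,87:NA]
Op 3: add NC@15 -> ring=[15:NC,76:NB,87:NA]
Op 4: add ND@54 -> ring=[15:NC,54:ND,76:NB,87:NA]
Op 5: remove ND -> ring=[15:NC,76:NB,87:NA]
Op 6: remove NA -> ring=[15:NC,76:NB]
Op 7: route key 16: smallest pos >= 16 is 76 -> NB
Op 8: route key 75: smallest pos >= 75 is 76 -> NB
Op 9: route key 64: smallest pos >= 64 is 76 -> NB
Op 10: route key 55: smallest pos >= 55 is 76 -> NB
Op 11: route key 67: smallest pos >= 67 is 76 -> NB
Op 12: route key 25: smallest pos >= 25 is 76 -> NB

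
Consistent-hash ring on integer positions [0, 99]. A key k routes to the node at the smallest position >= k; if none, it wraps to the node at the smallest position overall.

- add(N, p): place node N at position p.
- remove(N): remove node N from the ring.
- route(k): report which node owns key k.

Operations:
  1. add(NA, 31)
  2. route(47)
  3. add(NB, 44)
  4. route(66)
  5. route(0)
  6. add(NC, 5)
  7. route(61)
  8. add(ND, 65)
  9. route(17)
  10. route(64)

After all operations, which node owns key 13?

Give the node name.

Answer: NA

Derivation:
Op 1: add NA@31 -> ring=[31:NA]
Op 2: route key 47: none >= 47, wrap to smallest pos 31 -> NA
Op 3: add NB@44 -> ring=[31:NA,44:NB]
Op 4: route key 66: none >= 66, wrap to smallest pos 31 -> NA
Op 5: route key 0: smallest pos >= 0 is 31 -> NA
Op 6: add NC@5 -> ring=[5:NC,31:NA,44:NB]
Op 7: route key 61: none >= 61, wrap to smallest pos 5 -> NC
Op 8: add ND@65 -> ring=[5:NC,31:NA,44:NB,65:ND]
Op 9: route key 17: smallest pos >= 17 is 31 -> NA
Op 10: route key 64: smallest pos >= 64 is 65 -> ND
Final route key 13: smallest pos >= 13 is 31 -> NA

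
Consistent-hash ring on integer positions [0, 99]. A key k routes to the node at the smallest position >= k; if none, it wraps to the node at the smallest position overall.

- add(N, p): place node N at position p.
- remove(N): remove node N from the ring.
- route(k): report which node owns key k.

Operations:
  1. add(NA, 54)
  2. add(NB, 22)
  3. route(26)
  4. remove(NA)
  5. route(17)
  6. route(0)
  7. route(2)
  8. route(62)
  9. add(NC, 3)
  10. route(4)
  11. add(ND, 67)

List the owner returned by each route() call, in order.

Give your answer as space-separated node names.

Answer: NA NB NB NB NB NB

Derivation:
Op 1: add NA@54 -> ring=[54:NA]
Op 2: add NB@22 -> ring=[22:NB,54:NA]
Op 3: route key 26: smallest pos >= 26 is 54 -> NA
Op 4: remove NA -> ring=[22:NB]
Op 5: route key 17: smallest pos >= 17 is 22 -> NB
Op 6: route key 0: smallest pos >= 0 is 22 -> NB
Op 7: route key 2: smallest pos >= 2 is 22 -> NB
Op 8: route key 62: none >= 62, wrap to smallest pos 22 -> NB
Op 9: add NC@3 -> ring=[3:NC,22:NB]
Op 10: route key 4: smallest pos >= 4 is 22 -> NB
Op 11: add ND@67 -> ring=[3:NC,22:NB,67:ND]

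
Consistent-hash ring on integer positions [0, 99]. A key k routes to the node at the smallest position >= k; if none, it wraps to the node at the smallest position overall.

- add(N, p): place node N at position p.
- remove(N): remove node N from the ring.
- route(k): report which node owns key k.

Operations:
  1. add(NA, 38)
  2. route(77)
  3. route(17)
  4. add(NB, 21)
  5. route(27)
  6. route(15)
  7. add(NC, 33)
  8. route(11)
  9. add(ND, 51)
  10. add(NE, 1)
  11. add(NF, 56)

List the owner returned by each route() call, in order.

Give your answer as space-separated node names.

Answer: NA NA NA NB NB

Derivation:
Op 1: add NA@38 -> ring=[38:NA]
Op 2: route key 77: none >= 77, wrap to smallest pos 38 -> NA
Op 3: route key 17: smallest pos >= 17 is 38 -> NA
Op 4: add NB@21 -> ring=[21:NB,38:NA]
Op 5: route key 27: smallest pos >= 27 is 38 -> NA
Op 6: route key 15: smallest pos >= 15 is 21 -> NB
Op 7: add NC@33 -> ring=[21:NB,33:NC,38:NA]
Op 8: route key 11: smallest pos >= 11 is 21 -> NB
Op 9: add ND@51 -> ring=[21:NB,33:NC,38:NA,51:ND]
Op 10: add NE@1 -> ring=[1:NE,21:NB,33:NC,38:NA,51:ND]
Op 11: add NF@56 -> ring=[1:NE,21:NB,33:NC,38:NA,51:ND,56:NF]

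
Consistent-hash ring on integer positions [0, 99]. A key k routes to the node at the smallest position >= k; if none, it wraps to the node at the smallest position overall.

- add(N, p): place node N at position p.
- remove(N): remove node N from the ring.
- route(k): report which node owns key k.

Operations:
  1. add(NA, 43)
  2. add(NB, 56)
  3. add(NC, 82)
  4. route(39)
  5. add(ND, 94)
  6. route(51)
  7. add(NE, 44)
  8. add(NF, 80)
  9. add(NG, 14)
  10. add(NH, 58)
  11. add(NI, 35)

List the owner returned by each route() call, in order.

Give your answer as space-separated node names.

Op 1: add NA@43 -> ring=[43:NA]
Op 2: add NB@56 -> ring=[43:NA,56:NB]
Op 3: add NC@82 -> ring=[43:NA,56:NB,82:NC]
Op 4: route key 39: smallest pos >= 39 is 43 -> NA
Op 5: add ND@94 -> ring=[43:NA,56:NB,82:NC,94:ND]
Op 6: route key 51: smallest pos >= 51 is 56 -> NB
Op 7: add NE@44 -> ring=[43:NA,44:NE,56:NB,82:NC,94:ND]
Op 8: add NF@80 -> ring=[43:NA,44:NE,56:NB,80:NF,82:NC,94:ND]
Op 9: add NG@14 -> ring=[14:NG,43:NA,44:NE,56:NB,80:NF,82:NC,94:ND]
Op 10: add NH@58 -> ring=[14:NG,43:NA,44:NE,56:NB,58:NH,80:NF,82:NC,94:ND]
Op 11: add NI@35 -> ring=[14:NG,35:NI,43:NA,44:NE,56:NB,58:NH,80:NF,82:NC,94:ND]

Answer: NA NB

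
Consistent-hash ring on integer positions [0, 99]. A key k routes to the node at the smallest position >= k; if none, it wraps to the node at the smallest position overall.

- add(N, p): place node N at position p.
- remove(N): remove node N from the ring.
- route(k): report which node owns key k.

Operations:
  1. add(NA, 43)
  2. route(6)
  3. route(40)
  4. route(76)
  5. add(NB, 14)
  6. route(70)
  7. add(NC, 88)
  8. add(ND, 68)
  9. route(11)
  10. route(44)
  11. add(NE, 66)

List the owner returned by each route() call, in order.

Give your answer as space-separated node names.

Op 1: add NA@43 -> ring=[43:NA]
Op 2: route key 6: smallest pos >= 6 is 43 -> NA
Op 3: route key 40: smallest pos >= 40 is 43 -> NA
Op 4: route key 76: none >= 76, wrap to smallest pos 43 -> NA
Op 5: add NB@14 -> ring=[14:NB,43:NA]
Op 6: route key 70: none >= 70, wrap to smallest pos 14 -> NB
Op 7: add NC@88 -> ring=[14:NB,43:NA,88:NC]
Op 8: add ND@68 -> ring=[14:NB,43:NA,68:ND,88:NC]
Op 9: route key 11: smallest pos >= 11 is 14 -> NB
Op 10: route key 44: smallest pos >= 44 is 68 -> ND
Op 11: add NE@66 -> ring=[14:NB,43:NA,66:NE,68:ND,88:NC]

Answer: NA NA NA NB NB ND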